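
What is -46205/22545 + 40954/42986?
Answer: -106286020/96911937 ≈ -1.0967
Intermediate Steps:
-46205/22545 + 40954/42986 = -46205*1/22545 + 40954*(1/42986) = -9241/4509 + 20477/21493 = -106286020/96911937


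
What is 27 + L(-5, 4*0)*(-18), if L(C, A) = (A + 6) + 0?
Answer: -81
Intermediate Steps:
L(C, A) = 6 + A (L(C, A) = (6 + A) + 0 = 6 + A)
27 + L(-5, 4*0)*(-18) = 27 + (6 + 4*0)*(-18) = 27 + (6 + 0)*(-18) = 27 + 6*(-18) = 27 - 108 = -81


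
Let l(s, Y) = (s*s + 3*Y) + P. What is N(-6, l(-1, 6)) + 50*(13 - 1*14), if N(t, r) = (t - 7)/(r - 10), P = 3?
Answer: -613/12 ≈ -51.083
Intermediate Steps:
l(s, Y) = 3 + s**2 + 3*Y (l(s, Y) = (s*s + 3*Y) + 3 = (s**2 + 3*Y) + 3 = 3 + s**2 + 3*Y)
N(t, r) = (-7 + t)/(-10 + r)
N(-6, l(-1, 6)) + 50*(13 - 1*14) = (-7 - 6)/(-10 + (3 + (-1)**2 + 3*6)) + 50*(13 - 1*14) = -13/(-10 + (3 + 1 + 18)) + 50*(13 - 14) = -13/(-10 + 22) + 50*(-1) = -13/12 - 50 = -613/12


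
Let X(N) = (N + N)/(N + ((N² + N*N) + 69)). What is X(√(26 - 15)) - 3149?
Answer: -13021126/4135 + 91*√11/4135 ≈ -3148.9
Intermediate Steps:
X(N) = 2*N/(69 + N + 2*N²) (X(N) = (2*N)/(N + ((N² + N²) + 69)) = (2*N)/(N + (2*N² + 69)) = (2*N)/(N + (69 + 2*N²)) = (2*N)/(69 + N + 2*N²) = 2*N/(69 + N + 2*N²))
X(√(26 - 15)) - 3149 = 2*√(26 - 15)/(69 + √(26 - 15) + 2*(√(26 - 15))²) - 3149 = 2*√11/(69 + √11 + 2*(√11)²) - 3149 = 2*√11/(69 + √11 + 2*11) - 3149 = 2*√11/(69 + √11 + 22) - 3149 = 2*√11/(91 + √11) - 3149 = -3149 + 2*√11/(91 + √11)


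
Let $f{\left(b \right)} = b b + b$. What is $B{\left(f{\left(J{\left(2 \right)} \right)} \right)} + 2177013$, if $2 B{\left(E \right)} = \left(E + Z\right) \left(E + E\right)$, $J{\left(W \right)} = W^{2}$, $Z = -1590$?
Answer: $2145613$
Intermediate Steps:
$f{\left(b \right)} = b + b^{2}$ ($f{\left(b \right)} = b^{2} + b = b + b^{2}$)
$B{\left(E \right)} = E \left(-1590 + E\right)$ ($B{\left(E \right)} = \frac{\left(E - 1590\right) \left(E + E\right)}{2} = \frac{\left(-1590 + E\right) 2 E}{2} = \frac{2 E \left(-1590 + E\right)}{2} = E \left(-1590 + E\right)$)
$B{\left(f{\left(J{\left(2 \right)} \right)} \right)} + 2177013 = 2^{2} \left(1 + 2^{2}\right) \left(-1590 + 2^{2} \left(1 + 2^{2}\right)\right) + 2177013 = 4 \left(1 + 4\right) \left(-1590 + 4 \left(1 + 4\right)\right) + 2177013 = 4 \cdot 5 \left(-1590 + 4 \cdot 5\right) + 2177013 = 20 \left(-1590 + 20\right) + 2177013 = 20 \left(-1570\right) + 2177013 = -31400 + 2177013 = 2145613$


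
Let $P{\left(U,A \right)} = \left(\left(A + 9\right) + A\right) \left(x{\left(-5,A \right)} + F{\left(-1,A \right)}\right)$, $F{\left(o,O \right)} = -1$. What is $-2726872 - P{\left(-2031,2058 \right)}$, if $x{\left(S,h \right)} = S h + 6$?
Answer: $39698753$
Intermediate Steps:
$x{\left(S,h \right)} = 6 + S h$
$P{\left(U,A \right)} = \left(5 - 5 A\right) \left(9 + 2 A\right)$ ($P{\left(U,A \right)} = \left(\left(A + 9\right) + A\right) \left(\left(6 - 5 A\right) - 1\right) = \left(\left(9 + A\right) + A\right) \left(5 - 5 A\right) = \left(9 + 2 A\right) \left(5 - 5 A\right) = \left(5 - 5 A\right) \left(9 + 2 A\right)$)
$-2726872 - P{\left(-2031,2058 \right)} = -2726872 - \left(45 - 72030 - 10 \cdot 2058^{2}\right) = -2726872 - \left(45 - 72030 - 42353640\right) = -2726872 - -42425625 = -2726872 + 42425625 = 39698753$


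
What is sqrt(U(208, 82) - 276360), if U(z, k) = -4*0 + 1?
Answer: I*sqrt(276359) ≈ 525.7*I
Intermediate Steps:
U(z, k) = 1 (U(z, k) = 0 + 1 = 1)
sqrt(U(208, 82) - 276360) = sqrt(1 - 276360) = sqrt(-276359) = I*sqrt(276359)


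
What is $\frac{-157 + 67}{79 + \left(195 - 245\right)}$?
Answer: $- \frac{90}{29} \approx -3.1034$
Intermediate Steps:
$\frac{-157 + 67}{79 + \left(195 - 245\right)} = - \frac{90}{79 - 50} = - \frac{90}{29}$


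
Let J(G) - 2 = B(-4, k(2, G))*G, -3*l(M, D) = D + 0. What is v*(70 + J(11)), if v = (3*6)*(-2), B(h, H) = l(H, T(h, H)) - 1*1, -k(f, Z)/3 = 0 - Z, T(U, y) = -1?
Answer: -2328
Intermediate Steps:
l(M, D) = -D/3 (l(M, D) = -(D + 0)/3 = -D/3)
k(f, Z) = 3*Z (k(f, Z) = -3*(0 - Z) = -(-3)*Z = 3*Z)
B(h, H) = -⅔ (B(h, H) = -⅓*(-1) - 1*1 = ⅓ - 1 = -⅔)
J(G) = 2 - 2*G/3
v = -36 (v = 18*(-2) = -36)
v*(70 + J(11)) = -36*(70 + (2 - ⅔*11)) = -36*(70 + (2 - 22/3)) = -36*(70 - 16/3) = -36*194/3 = -2328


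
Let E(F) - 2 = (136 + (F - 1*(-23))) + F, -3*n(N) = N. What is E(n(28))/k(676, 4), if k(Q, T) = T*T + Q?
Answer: 427/2076 ≈ 0.20568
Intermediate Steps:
n(N) = -N/3
E(F) = 161 + 2*F (E(F) = 2 + ((136 + (F - 1*(-23))) + F) = 2 + ((136 + (F + 23)) + F) = 2 + ((136 + (23 + F)) + F) = 2 + ((159 + F) + F) = 2 + (159 + 2*F) = 161 + 2*F)
k(Q, T) = Q + T**2 (k(Q, T) = T**2 + Q = Q + T**2)
E(n(28))/k(676, 4) = (161 + 2*(-1/3*28))/(676 + 4**2) = (161 + 2*(-28/3))/(676 + 16) = (161 - 56/3)/692 = (427/3)*(1/692) = 427/2076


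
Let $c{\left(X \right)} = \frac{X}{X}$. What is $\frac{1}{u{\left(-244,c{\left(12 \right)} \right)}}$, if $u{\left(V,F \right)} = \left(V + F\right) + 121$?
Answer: $- \frac{1}{122} \approx -0.0081967$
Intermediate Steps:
$c{\left(X \right)} = 1$
$u{\left(V,F \right)} = 121 + F + V$ ($u{\left(V,F \right)} = \left(F + V\right) + 121 = 121 + F + V$)
$\frac{1}{u{\left(-244,c{\left(12 \right)} \right)}} = \frac{1}{121 + 1 - 244} = \frac{1}{-122} = - \frac{1}{122}$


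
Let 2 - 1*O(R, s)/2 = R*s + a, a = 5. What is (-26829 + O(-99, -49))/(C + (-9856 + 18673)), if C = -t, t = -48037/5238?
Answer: -191380806/46231483 ≈ -4.1396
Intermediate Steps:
t = -48037/5238 (t = -48037*1/5238 = -48037/5238 ≈ -9.1709)
O(R, s) = -6 - 2*R*s (O(R, s) = 4 - 2*(R*s + 5) = 4 - 2*(5 + R*s) = 4 + (-10 - 2*R*s) = -6 - 2*R*s)
C = 48037/5238 (C = -1*(-48037/5238) = 48037/5238 ≈ 9.1709)
(-26829 + O(-99, -49))/(C + (-9856 + 18673)) = (-26829 + (-6 - 2*(-99)*(-49)))/(48037/5238 + (-9856 + 18673)) = (-26829 + (-6 - 9702))/(48037/5238 + 8817) = (-26829 - 9708)/(46231483/5238) = -36537*5238/46231483 = -191380806/46231483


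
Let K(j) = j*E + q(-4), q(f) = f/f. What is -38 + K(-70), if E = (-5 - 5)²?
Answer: -7037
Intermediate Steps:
q(f) = 1
E = 100 (E = (-10)² = 100)
K(j) = 1 + 100*j (K(j) = j*100 + 1 = 100*j + 1 = 1 + 100*j)
-38 + K(-70) = -38 + (1 + 100*(-70)) = -38 + (1 - 7000) = -38 - 6999 = -7037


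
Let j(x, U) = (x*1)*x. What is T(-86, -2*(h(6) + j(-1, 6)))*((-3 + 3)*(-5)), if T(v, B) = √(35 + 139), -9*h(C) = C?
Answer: 0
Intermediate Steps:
h(C) = -C/9
j(x, U) = x² (j(x, U) = x*x = x²)
T(v, B) = √174
T(-86, -2*(h(6) + j(-1, 6)))*((-3 + 3)*(-5)) = √174*((-3 + 3)*(-5)) = √174*(0*(-5)) = √174*0 = 0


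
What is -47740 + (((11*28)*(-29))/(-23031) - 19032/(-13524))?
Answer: -1239089838850/25955937 ≈ -47738.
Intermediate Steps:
-47740 + (((11*28)*(-29))/(-23031) - 19032/(-13524)) = -47740 + ((308*(-29))*(-1/23031) - 19032*(-1/13524)) = -47740 + (-8932*(-1/23031) + 1586/1127) = -47740 + (8932/23031 + 1586/1127) = -47740 + 46593530/25955937 = -1239089838850/25955937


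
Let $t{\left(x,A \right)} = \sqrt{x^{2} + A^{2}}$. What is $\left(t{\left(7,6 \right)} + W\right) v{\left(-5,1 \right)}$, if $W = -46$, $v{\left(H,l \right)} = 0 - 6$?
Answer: $276 - 6 \sqrt{85} \approx 220.68$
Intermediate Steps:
$v{\left(H,l \right)} = -6$ ($v{\left(H,l \right)} = 0 - 6 = -6$)
$t{\left(x,A \right)} = \sqrt{A^{2} + x^{2}}$
$\left(t{\left(7,6 \right)} + W\right) v{\left(-5,1 \right)} = \left(\sqrt{6^{2} + 7^{2}} - 46\right) \left(-6\right) = \left(\sqrt{36 + 49} - 46\right) \left(-6\right) = \left(\sqrt{85} - 46\right) \left(-6\right) = \left(-46 + \sqrt{85}\right) \left(-6\right) = 276 - 6 \sqrt{85}$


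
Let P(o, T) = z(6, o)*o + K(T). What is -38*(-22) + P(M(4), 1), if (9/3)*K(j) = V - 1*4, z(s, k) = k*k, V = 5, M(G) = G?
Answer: 2701/3 ≈ 900.33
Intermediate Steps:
z(s, k) = k**2
K(j) = 1/3 (K(j) = (5 - 1*4)/3 = (5 - 4)/3 = (1/3)*1 = 1/3)
P(o, T) = 1/3 + o**3 (P(o, T) = o**2*o + 1/3 = o**3 + 1/3 = 1/3 + o**3)
-38*(-22) + P(M(4), 1) = -38*(-22) + (1/3 + 4**3) = 836 + (1/3 + 64) = 836 + 193/3 = 2701/3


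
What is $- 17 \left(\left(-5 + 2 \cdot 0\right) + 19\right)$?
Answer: $-238$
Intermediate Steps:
$- 17 \left(\left(-5 + 2 \cdot 0\right) + 19\right) = - 17 \left(\left(-5 + 0\right) + 19\right) = - 17 \left(-5 + 19\right) = \left(-17\right) 14 = -238$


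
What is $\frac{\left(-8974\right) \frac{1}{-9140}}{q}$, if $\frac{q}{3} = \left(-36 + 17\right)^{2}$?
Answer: $\frac{4487}{4949310} \approx 0.00090659$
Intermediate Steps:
$q = 1083$ ($q = 3 \left(-36 + 17\right)^{2} = 3 \left(-19\right)^{2} = 3 \cdot 361 = 1083$)
$\frac{\left(-8974\right) \frac{1}{-9140}}{q} = \frac{\left(-8974\right) \frac{1}{-9140}}{1083} = \left(-8974\right) \left(- \frac{1}{9140}\right) \frac{1}{1083} = \frac{4487}{4570} \cdot \frac{1}{1083} = \frac{4487}{4949310}$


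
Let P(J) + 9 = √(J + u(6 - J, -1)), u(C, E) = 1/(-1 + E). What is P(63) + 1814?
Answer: 1805 + 5*√10/2 ≈ 1812.9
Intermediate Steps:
P(J) = -9 + √(-½ + J) (P(J) = -9 + √(J + 1/(-1 - 1)) = -9 + √(J + 1/(-2)) = -9 + √(J - ½) = -9 + √(-½ + J))
P(63) + 1814 = (-9 + √(-2 + 4*63)/2) + 1814 = (-9 + √(-2 + 252)/2) + 1814 = (-9 + √250/2) + 1814 = (-9 + (5*√10)/2) + 1814 = (-9 + 5*√10/2) + 1814 = 1805 + 5*√10/2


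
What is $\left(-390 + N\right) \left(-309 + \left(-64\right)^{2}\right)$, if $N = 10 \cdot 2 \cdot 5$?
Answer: $-1098230$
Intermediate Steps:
$N = 100$ ($N = 20 \cdot 5 = 100$)
$\left(-390 + N\right) \left(-309 + \left(-64\right)^{2}\right) = \left(-390 + 100\right) \left(-309 + \left(-64\right)^{2}\right) = - 290 \left(-309 + 4096\right) = \left(-290\right) 3787 = -1098230$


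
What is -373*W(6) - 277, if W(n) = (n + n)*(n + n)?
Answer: -53989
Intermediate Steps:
W(n) = 4*n² (W(n) = (2*n)*(2*n) = 4*n²)
-373*W(6) - 277 = -1492*6² - 277 = -1492*36 - 277 = -373*144 - 277 = -53712 - 277 = -53989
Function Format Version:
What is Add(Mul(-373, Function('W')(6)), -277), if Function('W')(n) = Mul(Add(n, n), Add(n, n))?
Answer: -53989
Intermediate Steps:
Function('W')(n) = Mul(4, Pow(n, 2)) (Function('W')(n) = Mul(Mul(2, n), Mul(2, n)) = Mul(4, Pow(n, 2)))
Add(Mul(-373, Function('W')(6)), -277) = Add(Mul(-373, Mul(4, Pow(6, 2))), -277) = Add(Mul(-373, Mul(4, 36)), -277) = Add(Mul(-373, 144), -277) = Add(-53712, -277) = -53989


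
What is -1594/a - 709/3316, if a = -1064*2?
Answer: 472119/882056 ≈ 0.53525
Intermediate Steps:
a = -2128
-1594/a - 709/3316 = -1594/(-2128) - 709/3316 = -1594*(-1/2128) - 709*1/3316 = 797/1064 - 709/3316 = 472119/882056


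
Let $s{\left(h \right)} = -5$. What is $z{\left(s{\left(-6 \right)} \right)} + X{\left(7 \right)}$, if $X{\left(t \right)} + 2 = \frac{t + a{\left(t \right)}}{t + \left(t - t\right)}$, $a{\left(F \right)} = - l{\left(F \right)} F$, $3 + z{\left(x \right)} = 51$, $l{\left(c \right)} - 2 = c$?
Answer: $38$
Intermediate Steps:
$l{\left(c \right)} = 2 + c$
$z{\left(x \right)} = 48$ ($z{\left(x \right)} = -3 + 51 = 48$)
$a{\left(F \right)} = F \left(-2 - F\right)$ ($a{\left(F \right)} = - (2 + F) F = \left(-2 - F\right) F = F \left(-2 - F\right)$)
$X{\left(t \right)} = -2 + \frac{t - t \left(2 + t\right)}{t}$ ($X{\left(t \right)} = -2 + \frac{t - t \left(2 + t\right)}{t + \left(t - t\right)} = -2 + \frac{t - t \left(2 + t\right)}{t + 0} = -2 + \frac{t - t \left(2 + t\right)}{t}$)
$z{\left(s{\left(-6 \right)} \right)} + X{\left(7 \right)} = 48 - 10 = 38$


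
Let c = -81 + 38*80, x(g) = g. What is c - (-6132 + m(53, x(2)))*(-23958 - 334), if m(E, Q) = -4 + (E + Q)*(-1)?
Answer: -150388813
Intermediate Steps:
m(E, Q) = -4 - E - Q (m(E, Q) = -4 + (-E - Q) = -4 - E - Q)
c = 2959 (c = -81 + 3040 = 2959)
c - (-6132 + m(53, x(2)))*(-23958 - 334) = 2959 - (-6132 + (-4 - 1*53 - 1*2))*(-23958 - 334) = 2959 - (-6132 + (-4 - 53 - 2))*(-24292) = 2959 - (-6132 - 59)*(-24292) = 2959 - (-6191)*(-24292) = 2959 - 1*150391772 = 2959 - 150391772 = -150388813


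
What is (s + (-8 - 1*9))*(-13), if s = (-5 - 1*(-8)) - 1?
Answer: 195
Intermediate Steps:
s = 2 (s = (-5 + 8) - 1 = 3 - 1 = 2)
(s + (-8 - 1*9))*(-13) = (2 + (-8 - 1*9))*(-13) = (2 + (-8 - 9))*(-13) = (2 - 17)*(-13) = -15*(-13) = 195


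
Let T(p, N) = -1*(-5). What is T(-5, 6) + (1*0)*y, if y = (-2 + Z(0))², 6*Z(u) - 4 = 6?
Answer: 5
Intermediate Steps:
T(p, N) = 5
Z(u) = 5/3 (Z(u) = ⅔ + (⅙)*6 = ⅔ + 1 = 5/3)
y = ⅑ (y = (-2 + 5/3)² = (-⅓)² = ⅑ ≈ 0.11111)
T(-5, 6) + (1*0)*y = 5 + (1*0)*(⅑) = 5 + 0*(⅑) = 5 + 0 = 5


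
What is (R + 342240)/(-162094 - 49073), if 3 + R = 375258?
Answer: -239165/70389 ≈ -3.3978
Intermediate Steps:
R = 375255 (R = -3 + 375258 = 375255)
(R + 342240)/(-162094 - 49073) = (375255 + 342240)/(-162094 - 49073) = 717495/(-211167) = 717495*(-1/211167) = -239165/70389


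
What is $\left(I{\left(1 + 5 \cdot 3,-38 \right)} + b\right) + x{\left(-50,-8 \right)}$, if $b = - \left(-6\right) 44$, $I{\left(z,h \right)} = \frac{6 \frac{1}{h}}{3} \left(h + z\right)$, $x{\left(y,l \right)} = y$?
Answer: $\frac{4088}{19} \approx 215.16$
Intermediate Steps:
$I{\left(z,h \right)} = \frac{2 \left(h + z\right)}{h}$ ($I{\left(z,h \right)} = \frac{6}{h} \frac{1}{3} \left(h + z\right) = \frac{2}{h} \left(h + z\right) = \frac{2 \left(h + z\right)}{h}$)
$b = 264$ ($b = \left(-1\right) \left(-264\right) = 264$)
$\left(I{\left(1 + 5 \cdot 3,-38 \right)} + b\right) + x{\left(-50,-8 \right)} = \left(\left(2 + \frac{2 \left(1 + 5 \cdot 3\right)}{-38}\right) + 264\right) - 50 = \left(\left(2 + 2 \left(1 + 15\right) \left(- \frac{1}{38}\right)\right) + 264\right) - 50 = \left(\left(2 + 2 \cdot 16 \left(- \frac{1}{38}\right)\right) + 264\right) - 50 = \left(\left(2 - \frac{16}{19}\right) + 264\right) - 50 = \left(\frac{22}{19} + 264\right) - 50 = \frac{5038}{19} - 50 = \frac{4088}{19}$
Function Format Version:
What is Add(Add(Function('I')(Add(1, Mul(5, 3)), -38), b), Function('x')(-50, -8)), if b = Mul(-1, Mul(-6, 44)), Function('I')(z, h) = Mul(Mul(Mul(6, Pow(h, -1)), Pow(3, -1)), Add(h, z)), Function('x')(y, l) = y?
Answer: Rational(4088, 19) ≈ 215.16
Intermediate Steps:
Function('I')(z, h) = Mul(2, Pow(h, -1), Add(h, z)) (Function('I')(z, h) = Mul(Mul(Mul(6, Pow(h, -1)), Rational(1, 3)), Add(h, z)) = Mul(Mul(2, Pow(h, -1)), Add(h, z)) = Mul(2, Pow(h, -1), Add(h, z)))
b = 264 (b = Mul(-1, -264) = 264)
Add(Add(Function('I')(Add(1, Mul(5, 3)), -38), b), Function('x')(-50, -8)) = Add(Add(Add(2, Mul(2, Add(1, Mul(5, 3)), Pow(-38, -1))), 264), -50) = Add(Add(Add(2, Mul(2, Add(1, 15), Rational(-1, 38))), 264), -50) = Add(Add(Add(2, Mul(2, 16, Rational(-1, 38))), 264), -50) = Add(Add(Add(2, Rational(-16, 19)), 264), -50) = Add(Add(Rational(22, 19), 264), -50) = Add(Rational(5038, 19), -50) = Rational(4088, 19)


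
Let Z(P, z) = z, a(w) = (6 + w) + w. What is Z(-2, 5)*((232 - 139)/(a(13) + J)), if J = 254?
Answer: 465/286 ≈ 1.6259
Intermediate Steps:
a(w) = 6 + 2*w
Z(-2, 5)*((232 - 139)/(a(13) + J)) = 5*((232 - 139)/((6 + 2*13) + 254)) = 5*(93/((6 + 26) + 254)) = 5*(93/(32 + 254)) = 5*(93/286) = 465/286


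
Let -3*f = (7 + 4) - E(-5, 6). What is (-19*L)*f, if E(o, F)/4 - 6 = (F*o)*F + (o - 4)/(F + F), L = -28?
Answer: -377720/3 ≈ -1.2591e+5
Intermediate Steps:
E(o, F) = 24 + 2*(-4 + o)/F + 4*o*F² (E(o, F) = 24 + 4*((F*o)*F + (o - 4)/(F + F)) = 24 + 4*(o*F² + (-4 + o)/((2*F))) = 24 + 4*(o*F² + (-4 + o)*(1/(2*F))) = 24 + 4*(o*F² + (-4 + o)/(2*F)) = 24 + (2*(-4 + o)/F + 4*o*F²) = 24 + 2*(-4 + o)/F + 4*o*F²)
f = -710/3 (f = -((7 + 4) - 2*(-4 - 5 + 2*6*(6 - 5*6²))/6)/3 = -(11 - 2*(-4 - 5 + 2*6*(6 - 5*36))/6)/3 = -(11 - 2*(-4 - 5 + 2*6*(6 - 180))/6)/3 = -(11 - 2*(-4 - 5 + 2*6*(-174))/6)/3 = -(11 - 2*(-4 - 5 - 2088)/6)/3 = -(11 - 2*(-2097)/6)/3 = -(11 - 1*(-699))/3 = -(11 + 699)/3 = -⅓*710 = -710/3 ≈ -236.67)
(-19*L)*f = -19*(-28)*(-710/3) = 532*(-710/3) = -377720/3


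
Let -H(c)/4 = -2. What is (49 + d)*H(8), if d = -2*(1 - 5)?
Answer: 456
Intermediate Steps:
d = 8 (d = -2*(-4) = 8)
H(c) = 8 (H(c) = -4*(-2) = 8)
(49 + d)*H(8) = (49 + 8)*8 = 57*8 = 456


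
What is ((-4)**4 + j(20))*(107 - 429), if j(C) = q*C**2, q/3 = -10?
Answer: 3781568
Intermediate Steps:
q = -30 (q = 3*(-10) = -30)
j(C) = -30*C**2
((-4)**4 + j(20))*(107 - 429) = ((-4)**4 - 30*20**2)*(107 - 429) = (256 - 30*400)*(-322) = (256 - 12000)*(-322) = -11744*(-322) = 3781568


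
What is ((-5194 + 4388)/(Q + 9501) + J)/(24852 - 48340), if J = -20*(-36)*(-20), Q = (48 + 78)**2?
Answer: 182714803/298027488 ≈ 0.61308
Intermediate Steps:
Q = 15876 (Q = 126**2 = 15876)
J = -14400 (J = 720*(-20) = -14400)
((-5194 + 4388)/(Q + 9501) + J)/(24852 - 48340) = ((-5194 + 4388)/(15876 + 9501) - 14400)/(24852 - 48340) = (-806/25377 - 14400)/(-23488) = (-806*1/25377 - 14400)*(-1/23488) = (-806/25377 - 14400)*(-1/23488) = -365429606/25377*(-1/23488) = 182714803/298027488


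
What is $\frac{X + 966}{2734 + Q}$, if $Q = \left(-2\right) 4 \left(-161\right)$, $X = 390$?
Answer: $\frac{678}{2011} \approx 0.33715$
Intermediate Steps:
$Q = 1288$ ($Q = \left(-8\right) \left(-161\right) = 1288$)
$\frac{X + 966}{2734 + Q} = \frac{390 + 966}{2734 + 1288} = \frac{1356}{4022} = 1356 \cdot \frac{1}{4022} = \frac{678}{2011}$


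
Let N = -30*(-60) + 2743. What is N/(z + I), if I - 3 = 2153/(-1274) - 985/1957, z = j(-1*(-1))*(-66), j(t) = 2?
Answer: -11326689374/327093433 ≈ -34.628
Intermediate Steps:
z = -132 (z = 2*(-66) = -132)
I = 2011343/2493218 (I = 3 + (2153/(-1274) - 985/1957) = 3 + (2153*(-1/1274) - 985*1/1957) = 3 + (-2153/1274 - 985/1957) = 3 - 5468311/2493218 = 2011343/2493218 ≈ 0.80673)
N = 4543 (N = 1800 + 2743 = 4543)
N/(z + I) = 4543/(-132 + 2011343/2493218) = 4543/(-327093433/2493218) = 4543*(-2493218/327093433) = -11326689374/327093433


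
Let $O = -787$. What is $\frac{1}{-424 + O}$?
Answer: $- \frac{1}{1211} \approx -0.00082576$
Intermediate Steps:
$\frac{1}{-424 + O} = \frac{1}{-424 - 787} = \frac{1}{-1211} = - \frac{1}{1211}$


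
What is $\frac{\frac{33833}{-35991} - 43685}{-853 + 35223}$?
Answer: $- \frac{786150334}{618505335} \approx -1.271$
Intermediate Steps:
$\frac{\frac{33833}{-35991} - 43685}{-853 + 35223} = \frac{33833 \left(- \frac{1}{35991}\right) - 43685}{34370} = \left(- \frac{33833}{35991} - 43685\right) \frac{1}{34370} = \left(- \frac{1572300668}{35991}\right) \frac{1}{34370} = - \frac{786150334}{618505335}$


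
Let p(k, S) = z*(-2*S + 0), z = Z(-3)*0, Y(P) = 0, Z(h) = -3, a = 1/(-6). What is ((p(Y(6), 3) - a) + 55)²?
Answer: 109561/36 ≈ 3043.4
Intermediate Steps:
a = -⅙ ≈ -0.16667
z = 0 (z = -3*0 = 0)
p(k, S) = 0 (p(k, S) = 0*(-2*S + 0) = 0*(-2*S) = 0)
((p(Y(6), 3) - a) + 55)² = ((0 - 1*(-⅙)) + 55)² = ((0 + ⅙) + 55)² = (⅙ + 55)² = (331/6)² = 109561/36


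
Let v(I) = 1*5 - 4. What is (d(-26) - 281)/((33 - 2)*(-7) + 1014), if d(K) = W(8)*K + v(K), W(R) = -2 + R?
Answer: -436/797 ≈ -0.54705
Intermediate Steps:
v(I) = 1 (v(I) = 5 - 4 = 1)
d(K) = 1 + 6*K (d(K) = (-2 + 8)*K + 1 = 6*K + 1 = 1 + 6*K)
(d(-26) - 281)/((33 - 2)*(-7) + 1014) = ((1 + 6*(-26)) - 281)/((33 - 2)*(-7) + 1014) = ((1 - 156) - 281)/(31*(-7) + 1014) = (-155 - 281)/(-217 + 1014) = -436/797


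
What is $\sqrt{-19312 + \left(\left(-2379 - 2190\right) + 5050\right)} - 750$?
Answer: $-750 + i \sqrt{18831} \approx -750.0 + 137.23 i$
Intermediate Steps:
$\sqrt{-19312 + \left(\left(-2379 - 2190\right) + 5050\right)} - 750 = \sqrt{-19312 + \left(-4569 + 5050\right)} - 750 = \sqrt{-19312 + 481} - 750 = \sqrt{-18831} - 750 = i \sqrt{18831} - 750 = -750 + i \sqrt{18831}$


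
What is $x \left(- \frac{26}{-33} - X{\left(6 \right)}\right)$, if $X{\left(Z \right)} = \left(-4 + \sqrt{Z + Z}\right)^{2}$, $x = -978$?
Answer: $\frac{292748}{11} - 15648 \sqrt{3} \approx -489.68$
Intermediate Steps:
$X{\left(Z \right)} = \left(-4 + \sqrt{2} \sqrt{Z}\right)^{2}$ ($X{\left(Z \right)} = \left(-4 + \sqrt{2 Z}\right)^{2} = \left(-4 + \sqrt{2} \sqrt{Z}\right)^{2}$)
$x \left(- \frac{26}{-33} - X{\left(6 \right)}\right) = - 978 \left(- \frac{26}{-33} - \left(-4 + \sqrt{2} \sqrt{6}\right)^{2}\right) = - 978 \left(\left(-26\right) \left(- \frac{1}{33}\right) - \left(-4 + 2 \sqrt{3}\right)^{2}\right) = - 978 \left(\frac{26}{33} - \left(-4 + 2 \sqrt{3}\right)^{2}\right) = - \frac{8476}{11} + 978 \left(-4 + 2 \sqrt{3}\right)^{2}$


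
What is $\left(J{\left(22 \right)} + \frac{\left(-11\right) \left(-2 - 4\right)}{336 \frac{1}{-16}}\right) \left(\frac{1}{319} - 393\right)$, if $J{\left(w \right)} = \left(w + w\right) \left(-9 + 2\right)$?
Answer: $\frac{24822468}{203} \approx 1.2228 \cdot 10^{5}$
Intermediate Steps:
$J{\left(w \right)} = - 14 w$ ($J{\left(w \right)} = 2 w \left(-7\right) = - 14 w$)
$\left(J{\left(22 \right)} + \frac{\left(-11\right) \left(-2 - 4\right)}{336 \frac{1}{-16}}\right) \left(\frac{1}{319} - 393\right) = \left(\left(-14\right) 22 + \frac{\left(-11\right) \left(-2 - 4\right)}{336 \frac{1}{-16}}\right) \left(\frac{1}{319} - 393\right) = \left(-308 + \frac{\left(-11\right) \left(-6\right)}{336 \left(- \frac{1}{16}\right)}\right) \left(\frac{1}{319} - 393\right) = \left(-308 + \frac{66}{-21}\right) \left(- \frac{125366}{319}\right) = \left(-308 + 66 \left(- \frac{1}{21}\right)\right) \left(- \frac{125366}{319}\right) = \left(-308 - \frac{22}{7}\right) \left(- \frac{125366}{319}\right) = \left(- \frac{2178}{7}\right) \left(- \frac{125366}{319}\right) = \frac{24822468}{203}$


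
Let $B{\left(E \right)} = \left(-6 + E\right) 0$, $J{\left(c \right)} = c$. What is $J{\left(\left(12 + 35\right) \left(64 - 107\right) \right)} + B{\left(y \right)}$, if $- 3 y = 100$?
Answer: $-2021$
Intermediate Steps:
$y = - \frac{100}{3}$ ($y = \left(- \frac{1}{3}\right) 100 = - \frac{100}{3} \approx -33.333$)
$B{\left(E \right)} = 0$
$J{\left(\left(12 + 35\right) \left(64 - 107\right) \right)} + B{\left(y \right)} = \left(12 + 35\right) \left(64 - 107\right) + 0 = 47 \left(-43\right) + 0 = -2021 + 0 = -2021$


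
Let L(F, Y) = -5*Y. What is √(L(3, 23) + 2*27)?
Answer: I*√61 ≈ 7.8102*I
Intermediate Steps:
√(L(3, 23) + 2*27) = √(-5*23 + 2*27) = √(-115 + 54) = √(-61) = I*√61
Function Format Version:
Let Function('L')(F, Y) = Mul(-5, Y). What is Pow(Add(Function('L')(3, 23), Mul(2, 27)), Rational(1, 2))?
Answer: Mul(I, Pow(61, Rational(1, 2))) ≈ Mul(7.8102, I)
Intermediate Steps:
Pow(Add(Function('L')(3, 23), Mul(2, 27)), Rational(1, 2)) = Pow(Add(Mul(-5, 23), Mul(2, 27)), Rational(1, 2)) = Pow(Add(-115, 54), Rational(1, 2)) = Pow(-61, Rational(1, 2)) = Mul(I, Pow(61, Rational(1, 2)))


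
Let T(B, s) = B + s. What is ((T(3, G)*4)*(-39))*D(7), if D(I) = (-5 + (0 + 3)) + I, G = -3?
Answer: 0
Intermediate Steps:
D(I) = -2 + I (D(I) = (-5 + 3) + I = -2 + I)
((T(3, G)*4)*(-39))*D(7) = (((3 - 3)*4)*(-39))*(-2 + 7) = ((0*4)*(-39))*5 = (0*(-39))*5 = 0*5 = 0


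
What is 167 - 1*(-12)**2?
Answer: 23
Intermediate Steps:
167 - 1*(-12)**2 = 167 - 1*144 = 167 - 144 = 23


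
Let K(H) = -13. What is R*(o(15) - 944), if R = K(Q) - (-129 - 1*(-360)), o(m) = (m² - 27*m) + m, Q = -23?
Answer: 270596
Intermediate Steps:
o(m) = m² - 26*m
R = -244 (R = -13 - (-129 - 1*(-360)) = -13 - (-129 + 360) = -13 - 1*231 = -13 - 231 = -244)
R*(o(15) - 944) = -244*(15*(-26 + 15) - 944) = -244*(15*(-11) - 944) = -244*(-165 - 944) = -244*(-1109) = 270596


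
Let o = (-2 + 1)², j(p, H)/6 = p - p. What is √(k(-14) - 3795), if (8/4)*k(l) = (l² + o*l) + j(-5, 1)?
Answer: 2*I*√926 ≈ 60.86*I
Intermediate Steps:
j(p, H) = 0 (j(p, H) = 6*(p - p) = 6*0 = 0)
o = 1 (o = (-1)² = 1)
k(l) = l/2 + l²/2 (k(l) = ((l² + 1*l) + 0)/2 = ((l² + l) + 0)/2 = ((l + l²) + 0)/2 = (l + l²)/2 = l/2 + l²/2)
√(k(-14) - 3795) = √((½)*(-14)*(1 - 14) - 3795) = √((½)*(-14)*(-13) - 3795) = √(91 - 3795) = √(-3704) = 2*I*√926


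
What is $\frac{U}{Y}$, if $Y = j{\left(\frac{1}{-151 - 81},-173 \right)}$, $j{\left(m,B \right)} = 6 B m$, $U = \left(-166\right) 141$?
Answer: $- \frac{905032}{173} \approx -5231.4$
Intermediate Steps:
$U = -23406$
$j{\left(m,B \right)} = 6 B m$
$Y = \frac{519}{116}$ ($Y = 6 \left(-173\right) \frac{1}{-151 - 81} = 6 \left(-173\right) \frac{1}{-232} = 6 \left(-173\right) \left(- \frac{1}{232}\right) = \frac{519}{116} \approx 4.4741$)
$\frac{U}{Y} = - \frac{23406}{\frac{519}{116}} = \left(-23406\right) \frac{116}{519} = - \frac{905032}{173}$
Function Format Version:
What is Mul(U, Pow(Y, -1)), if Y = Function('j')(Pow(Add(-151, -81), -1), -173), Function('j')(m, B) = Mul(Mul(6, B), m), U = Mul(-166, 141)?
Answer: Rational(-905032, 173) ≈ -5231.4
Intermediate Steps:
U = -23406
Function('j')(m, B) = Mul(6, B, m)
Y = Rational(519, 116) (Y = Mul(6, -173, Pow(Add(-151, -81), -1)) = Mul(6, -173, Pow(-232, -1)) = Mul(6, -173, Rational(-1, 232)) = Rational(519, 116) ≈ 4.4741)
Mul(U, Pow(Y, -1)) = Mul(-23406, Pow(Rational(519, 116), -1)) = Mul(-23406, Rational(116, 519)) = Rational(-905032, 173)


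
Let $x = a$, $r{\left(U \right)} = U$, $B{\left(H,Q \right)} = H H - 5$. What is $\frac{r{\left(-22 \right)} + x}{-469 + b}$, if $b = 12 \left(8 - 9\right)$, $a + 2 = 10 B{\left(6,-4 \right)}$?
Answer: $- \frac{22}{37} \approx -0.59459$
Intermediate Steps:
$B{\left(H,Q \right)} = -5 + H^{2}$ ($B{\left(H,Q \right)} = H^{2} - 5 = -5 + H^{2}$)
$a = 308$ ($a = -2 + 10 \left(-5 + 6^{2}\right) = -2 + 10 \left(-5 + 36\right) = -2 + 10 \cdot 31 = -2 + 310 = 308$)
$x = 308$
$b = -12$ ($b = 12 \left(-1\right) = -12$)
$\frac{r{\left(-22 \right)} + x}{-469 + b} = \frac{-22 + 308}{-469 - 12} = \frac{286}{-481} = 286 \left(- \frac{1}{481}\right) = - \frac{22}{37}$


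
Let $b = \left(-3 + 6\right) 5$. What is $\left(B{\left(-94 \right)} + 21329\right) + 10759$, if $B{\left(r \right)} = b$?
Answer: $32103$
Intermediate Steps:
$b = 15$ ($b = 3 \cdot 5 = 15$)
$B{\left(r \right)} = 15$
$\left(B{\left(-94 \right)} + 21329\right) + 10759 = \left(15 + 21329\right) + 10759 = 21344 + 10759 = 32103$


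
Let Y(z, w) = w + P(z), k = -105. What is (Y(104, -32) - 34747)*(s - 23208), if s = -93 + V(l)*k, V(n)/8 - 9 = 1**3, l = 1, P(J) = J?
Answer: 1099232175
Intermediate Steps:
Y(z, w) = w + z
V(n) = 80 (V(n) = 72 + 8*1**3 = 72 + 8*1 = 72 + 8 = 80)
s = -8493 (s = -93 + 80*(-105) = -93 - 8400 = -8493)
(Y(104, -32) - 34747)*(s - 23208) = ((-32 + 104) - 34747)*(-8493 - 23208) = (72 - 34747)*(-31701) = -34675*(-31701) = 1099232175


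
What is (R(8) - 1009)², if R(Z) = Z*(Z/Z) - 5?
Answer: 1012036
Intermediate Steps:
R(Z) = -5 + Z (R(Z) = Z*1 - 5 = Z - 5 = -5 + Z)
(R(8) - 1009)² = ((-5 + 8) - 1009)² = (3 - 1009)² = (-1006)² = 1012036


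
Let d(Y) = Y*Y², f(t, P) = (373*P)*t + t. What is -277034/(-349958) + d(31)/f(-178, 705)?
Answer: 6478483733727/8190407933092 ≈ 0.79098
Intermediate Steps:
f(t, P) = t + 373*P*t (f(t, P) = 373*P*t + t = t + 373*P*t)
d(Y) = Y³
-277034/(-349958) + d(31)/f(-178, 705) = -277034/(-349958) + 31³/((-178*(1 + 373*705))) = -277034*(-1/349958) + 29791/((-178*(1 + 262965))) = 138517/174979 + 29791/((-178*262966)) = 138517/174979 + 29791/(-46807948) = 138517/174979 + 29791*(-1/46807948) = 138517/174979 - 29791/46807948 = 6478483733727/8190407933092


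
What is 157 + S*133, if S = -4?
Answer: -375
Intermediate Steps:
157 + S*133 = 157 - 4*133 = 157 - 532 = -375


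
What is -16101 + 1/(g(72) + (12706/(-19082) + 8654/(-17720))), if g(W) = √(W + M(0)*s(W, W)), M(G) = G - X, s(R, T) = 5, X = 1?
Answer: -7555438040748056999511/469253232021858031 + 7145872046227600*√67/469253232021858031 ≈ -16101.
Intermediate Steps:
M(G) = -1 + G (M(G) = G - 1*1 = G - 1 = -1 + G)
g(W) = √(-5 + W) (g(W) = √(W + (-1 + 0)*5) = √(W - 1*5) = √(W - 5) = √(-5 + W))
-16101 + 1/(g(72) + (12706/(-19082) + 8654/(-17720))) = -16101 + 1/(√(-5 + 72) + (12706/(-19082) + 8654/(-17720))) = -16101 + 1/(√67 + (12706*(-1/19082) + 8654*(-1/17720))) = -16101 + 1/(√67 + (-6353/9541 - 4327/8860)) = -16101 + 1/(√67 - 97571487/84533260) = -16101 + 1/(-97571487/84533260 + √67)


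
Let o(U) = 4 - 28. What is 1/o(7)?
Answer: -1/24 ≈ -0.041667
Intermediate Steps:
o(U) = -24
1/o(7) = 1/(-24) = -1/24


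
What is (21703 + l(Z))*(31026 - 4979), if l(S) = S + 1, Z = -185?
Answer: 560505393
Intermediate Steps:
l(S) = 1 + S
(21703 + l(Z))*(31026 - 4979) = (21703 + (1 - 185))*(31026 - 4979) = (21703 - 184)*26047 = 21519*26047 = 560505393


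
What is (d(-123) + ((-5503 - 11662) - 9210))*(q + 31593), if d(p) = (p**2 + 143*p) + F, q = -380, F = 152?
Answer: -895282479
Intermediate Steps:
d(p) = 152 + p**2 + 143*p (d(p) = (p**2 + 143*p) + 152 = 152 + p**2 + 143*p)
(d(-123) + ((-5503 - 11662) - 9210))*(q + 31593) = ((152 + (-123)**2 + 143*(-123)) + ((-5503 - 11662) - 9210))*(-380 + 31593) = ((152 + 15129 - 17589) + (-17165 - 9210))*31213 = (-2308 - 26375)*31213 = -28683*31213 = -895282479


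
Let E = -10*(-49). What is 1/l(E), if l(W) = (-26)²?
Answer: 1/676 ≈ 0.0014793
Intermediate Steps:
E = 490
l(W) = 676
1/l(E) = 1/676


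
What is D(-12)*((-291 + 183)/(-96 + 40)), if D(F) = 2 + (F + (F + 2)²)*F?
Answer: -14229/7 ≈ -2032.7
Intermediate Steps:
D(F) = 2 + F*(F + (2 + F)²) (D(F) = 2 + (F + (2 + F)²)*F = 2 + F*(F + (2 + F)²))
D(-12)*((-291 + 183)/(-96 + 40)) = (2 + (-12)² - 12*(2 - 12)²)*((-291 + 183)/(-96 + 40)) = (2 + 144 - 12*(-10)²)*(-108/(-56)) = (2 + 144 - 12*100)*(-108*(-1/56)) = (2 + 144 - 1200)*(27/14) = -1054*27/14 = -14229/7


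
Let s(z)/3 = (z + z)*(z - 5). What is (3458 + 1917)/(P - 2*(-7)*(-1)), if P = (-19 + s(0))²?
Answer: 5375/347 ≈ 15.490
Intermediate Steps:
s(z) = 6*z*(-5 + z) (s(z) = 3*((z + z)*(z - 5)) = 3*((2*z)*(-5 + z)) = 3*(2*z*(-5 + z)) = 6*z*(-5 + z))
P = 361 (P = (-19 + 6*0*(-5 + 0))² = (-19 + 6*0*(-5))² = (-19 + 0)² = (-19)² = 361)
(3458 + 1917)/(P - 2*(-7)*(-1)) = (3458 + 1917)/(361 - 2*(-7)*(-1)) = 5375/(361 + 14*(-1)) = 5375/(361 - 14) = 5375/347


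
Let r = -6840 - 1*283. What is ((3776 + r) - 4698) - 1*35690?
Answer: -43735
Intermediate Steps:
r = -7123 (r = -6840 - 283 = -7123)
((3776 + r) - 4698) - 1*35690 = ((3776 - 7123) - 4698) - 1*35690 = (-3347 - 4698) - 35690 = -8045 - 35690 = -43735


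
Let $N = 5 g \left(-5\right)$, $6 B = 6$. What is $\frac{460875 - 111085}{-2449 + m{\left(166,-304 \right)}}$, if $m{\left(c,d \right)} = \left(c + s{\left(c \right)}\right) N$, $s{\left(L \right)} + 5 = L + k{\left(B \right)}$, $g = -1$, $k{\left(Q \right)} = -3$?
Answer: $\frac{349790}{5651} \approx 61.899$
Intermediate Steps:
$B = 1$ ($B = \frac{1}{6} \cdot 6 = 1$)
$s{\left(L \right)} = -8 + L$ ($s{\left(L \right)} = -5 + \left(L - 3\right) = -5 + \left(-3 + L\right) = -8 + L$)
$N = 25$ ($N = 5 \left(-1\right) \left(-5\right) = \left(-5\right) \left(-5\right) = 25$)
$m{\left(c,d \right)} = -200 + 50 c$ ($m{\left(c,d \right)} = \left(c + \left(-8 + c\right)\right) 25 = \left(-8 + 2 c\right) 25 = -200 + 50 c$)
$\frac{460875 - 111085}{-2449 + m{\left(166,-304 \right)}} = \frac{460875 - 111085}{-2449 + \left(-200 + 50 \cdot 166\right)} = \frac{349790}{-2449 + \left(-200 + 8300\right)} = \frac{349790}{-2449 + 8100} = \frac{349790}{5651}$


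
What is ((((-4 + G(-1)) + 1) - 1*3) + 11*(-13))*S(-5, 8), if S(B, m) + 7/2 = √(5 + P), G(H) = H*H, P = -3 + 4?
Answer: 518 - 148*√6 ≈ 155.48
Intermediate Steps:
P = 1
G(H) = H²
S(B, m) = -7/2 + √6 (S(B, m) = -7/2 + √(5 + 1) = -7/2 + √6)
((((-4 + G(-1)) + 1) - 1*3) + 11*(-13))*S(-5, 8) = ((((-4 + (-1)²) + 1) - 1*3) + 11*(-13))*(-7/2 + √6) = ((((-4 + 1) + 1) - 3) - 143)*(-7/2 + √6) = (((-3 + 1) - 3) - 143)*(-7/2 + √6) = ((-2 - 3) - 143)*(-7/2 + √6) = (-5 - 143)*(-7/2 + √6) = -148*(-7/2 + √6) = 518 - 148*√6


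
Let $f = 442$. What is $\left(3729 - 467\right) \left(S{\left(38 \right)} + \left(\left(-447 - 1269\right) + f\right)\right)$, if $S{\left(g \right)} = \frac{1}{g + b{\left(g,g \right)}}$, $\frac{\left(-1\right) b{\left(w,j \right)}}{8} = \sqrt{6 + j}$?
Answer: $- \frac{203638039}{49} - \frac{1864 \sqrt{11}}{49} \approx -4.156 \cdot 10^{6}$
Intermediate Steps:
$b{\left(w,j \right)} = - 8 \sqrt{6 + j}$
$S{\left(g \right)} = \frac{1}{g - 8 \sqrt{6 + g}}$
$\left(3729 - 467\right) \left(S{\left(38 \right)} + \left(\left(-447 - 1269\right) + f\right)\right) = \left(3729 - 467\right) \left(\frac{1}{38 - 8 \sqrt{6 + 38}} + \left(\left(-447 - 1269\right) + 442\right)\right) = 3262 \left(\frac{1}{38 - 8 \sqrt{44}} + \left(-1716 + 442\right)\right) = 3262 \left(\frac{1}{38 - 8 \cdot 2 \sqrt{11}} - 1274\right) = 3262 \left(\frac{1}{38 - 16 \sqrt{11}} - 1274\right) = 3262 \left(-1274 + \frac{1}{38 - 16 \sqrt{11}}\right) = -4155788 + \frac{3262}{38 - 16 \sqrt{11}}$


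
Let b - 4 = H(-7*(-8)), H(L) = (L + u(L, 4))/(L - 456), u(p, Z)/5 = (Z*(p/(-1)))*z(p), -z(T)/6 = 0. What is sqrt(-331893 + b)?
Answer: I*sqrt(33188914)/10 ≈ 576.1*I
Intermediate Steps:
z(T) = 0 (z(T) = -6*0 = 0)
u(p, Z) = 0 (u(p, Z) = 5*((Z*(p/(-1)))*0) = 5*((Z*(p*(-1)))*0) = 5*((Z*(-p))*0) = 5*(-Z*p*0) = 5*0 = 0)
H(L) = L/(-456 + L) (H(L) = (L + 0)/(L - 456) = L/(-456 + L))
b = 193/50 (b = 4 + (-7*(-8))/(-456 - 7*(-8)) = 4 + 56/(-456 + 56) = 4 + 56/(-400) = 4 + 56*(-1/400) = 4 - 7/50 = 193/50 ≈ 3.8600)
sqrt(-331893 + b) = sqrt(-331893 + 193/50) = sqrt(-16594457/50) = I*sqrt(33188914)/10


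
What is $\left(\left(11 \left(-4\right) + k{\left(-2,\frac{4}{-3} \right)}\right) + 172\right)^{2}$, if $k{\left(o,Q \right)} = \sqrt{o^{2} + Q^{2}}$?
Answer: $\frac{147508}{9} + \frac{512 \sqrt{13}}{3} \approx 17005.0$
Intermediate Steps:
$k{\left(o,Q \right)} = \sqrt{Q^{2} + o^{2}}$
$\left(\left(11 \left(-4\right) + k{\left(-2,\frac{4}{-3} \right)}\right) + 172\right)^{2} = \left(\left(11 \left(-4\right) + \sqrt{\left(\frac{4}{-3}\right)^{2} + \left(-2\right)^{2}}\right) + 172\right)^{2} = \left(\left(-44 + \sqrt{\left(4 \left(- \frac{1}{3}\right)\right)^{2} + 4}\right) + 172\right)^{2} = \left(\left(-44 + \sqrt{\left(- \frac{4}{3}\right)^{2} + 4}\right) + 172\right)^{2} = \left(\left(-44 + \sqrt{\frac{16}{9} + 4}\right) + 172\right)^{2} = \left(\left(-44 + \sqrt{\frac{52}{9}}\right) + 172\right)^{2} = \left(\left(-44 + \frac{2 \sqrt{13}}{3}\right) + 172\right)^{2} = \left(128 + \frac{2 \sqrt{13}}{3}\right)^{2}$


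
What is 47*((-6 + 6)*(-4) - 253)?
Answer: -11891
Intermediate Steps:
47*((-6 + 6)*(-4) - 253) = 47*(0*(-4) - 253) = 47*(0 - 253) = 47*(-253) = -11891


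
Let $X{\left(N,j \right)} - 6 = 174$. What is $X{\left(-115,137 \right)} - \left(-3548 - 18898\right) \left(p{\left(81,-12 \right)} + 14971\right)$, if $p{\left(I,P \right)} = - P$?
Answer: $336308598$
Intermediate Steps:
$X{\left(N,j \right)} = 180$ ($X{\left(N,j \right)} = 6 + 174 = 180$)
$X{\left(-115,137 \right)} - \left(-3548 - 18898\right) \left(p{\left(81,-12 \right)} + 14971\right) = 180 - \left(-3548 - 18898\right) \left(\left(-1\right) \left(-12\right) + 14971\right) = 180 - - 22446 \left(12 + 14971\right) = 180 - \left(-22446\right) 14983 = 180 - -336308418 = 180 + 336308418 = 336308598$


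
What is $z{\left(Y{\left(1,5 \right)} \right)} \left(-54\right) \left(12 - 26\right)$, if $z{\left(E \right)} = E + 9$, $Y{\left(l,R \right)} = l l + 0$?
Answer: $7560$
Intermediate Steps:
$Y{\left(l,R \right)} = l^{2}$ ($Y{\left(l,R \right)} = l^{2} + 0 = l^{2}$)
$z{\left(E \right)} = 9 + E$
$z{\left(Y{\left(1,5 \right)} \right)} \left(-54\right) \left(12 - 26\right) = \left(9 + 1^{2}\right) \left(-54\right) \left(12 - 26\right) = \left(9 + 1\right) \left(-54\right) \left(12 - 26\right) = 10 \left(-54\right) \left(-14\right) = \left(-540\right) \left(-14\right) = 7560$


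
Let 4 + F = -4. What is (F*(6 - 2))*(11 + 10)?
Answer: -672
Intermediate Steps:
F = -8 (F = -4 - 4 = -8)
(F*(6 - 2))*(11 + 10) = (-8*(6 - 2))*(11 + 10) = -8*4*21 = -32*21 = -672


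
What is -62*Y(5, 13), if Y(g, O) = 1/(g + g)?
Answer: -31/5 ≈ -6.2000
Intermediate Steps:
Y(g, O) = 1/(2*g)
-62*Y(5, 13) = -31/5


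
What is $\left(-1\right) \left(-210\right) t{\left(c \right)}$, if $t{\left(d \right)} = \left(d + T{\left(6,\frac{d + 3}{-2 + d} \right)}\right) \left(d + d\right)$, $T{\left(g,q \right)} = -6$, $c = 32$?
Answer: $349440$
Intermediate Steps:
$t{\left(d \right)} = 2 d \left(-6 + d\right)$ ($t{\left(d \right)} = \left(d - 6\right) \left(d + d\right) = \left(-6 + d\right) 2 d = 2 d \left(-6 + d\right)$)
$\left(-1\right) \left(-210\right) t{\left(c \right)} = \left(-1\right) \left(-210\right) 2 \cdot 32 \left(-6 + 32\right) = 210 \cdot 2 \cdot 32 \cdot 26 = 210 \cdot 1664 = 349440$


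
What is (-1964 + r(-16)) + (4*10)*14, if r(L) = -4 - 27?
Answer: -1435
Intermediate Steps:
r(L) = -31
(-1964 + r(-16)) + (4*10)*14 = (-1964 - 31) + (4*10)*14 = -1995 + 40*14 = -1995 + 560 = -1435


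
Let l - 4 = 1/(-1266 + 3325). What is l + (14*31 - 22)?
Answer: 856545/2059 ≈ 416.00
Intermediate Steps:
l = 8237/2059 (l = 4 + 1/(-1266 + 3325) = 4 + 1/2059 = 8237/2059 ≈ 4.0005)
l + (14*31 - 22) = 8237/2059 + (14*31 - 22) = 8237/2059 + (434 - 22) = 8237/2059 + 412 = 856545/2059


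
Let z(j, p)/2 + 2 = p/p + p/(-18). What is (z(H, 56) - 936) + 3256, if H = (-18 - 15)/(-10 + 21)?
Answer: 20806/9 ≈ 2311.8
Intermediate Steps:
H = -3 (H = -33/11 = -33*1/11 = -3)
z(j, p) = -2 - p/9 (z(j, p) = -4 + 2*(p/p + p/(-18)) = -4 + 2*(1 + p*(-1/18)) = -4 + 2*(1 - p/18) = -4 + (2 - p/9) = -2 - p/9)
(z(H, 56) - 936) + 3256 = ((-2 - ⅑*56) - 936) + 3256 = ((-2 - 56/9) - 936) + 3256 = (-74/9 - 936) + 3256 = -8498/9 + 3256 = 20806/9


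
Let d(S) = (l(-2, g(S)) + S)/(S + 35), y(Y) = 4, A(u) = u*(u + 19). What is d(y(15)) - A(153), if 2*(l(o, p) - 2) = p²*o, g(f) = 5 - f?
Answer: -1026319/39 ≈ -26316.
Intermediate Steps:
A(u) = u*(19 + u)
l(o, p) = 2 + o*p²/2 (l(o, p) = 2 + (p²*o)/2 = 2 + (o*p²)/2 = 2 + o*p²/2)
d(S) = (2 + S - (5 - S)²)/(35 + S) (d(S) = ((2 + (½)*(-2)*(5 - S)²) + S)/(S + 35) = ((2 - (5 - S)²) + S)/(35 + S) = (2 + S - (5 - S)²)/(35 + S))
d(y(15)) - A(153) = (2 + 4 - (-5 + 4)²)/(35 + 4) - 153*(19 + 153) = (2 + 4 - 1*(-1)²)/39 - 153*172 = (2 + 4 - 1*1)/39 - 1*26316 = (2 + 4 - 1)/39 - 26316 = (1/39)*5 - 26316 = 5/39 - 26316 = -1026319/39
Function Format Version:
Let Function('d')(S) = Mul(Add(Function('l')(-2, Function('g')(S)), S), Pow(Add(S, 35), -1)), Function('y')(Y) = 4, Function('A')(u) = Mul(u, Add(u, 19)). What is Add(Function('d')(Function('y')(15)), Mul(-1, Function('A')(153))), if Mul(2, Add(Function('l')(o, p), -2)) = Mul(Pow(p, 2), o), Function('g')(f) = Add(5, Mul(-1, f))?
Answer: Rational(-1026319, 39) ≈ -26316.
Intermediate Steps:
Function('A')(u) = Mul(u, Add(19, u))
Function('l')(o, p) = Add(2, Mul(Rational(1, 2), o, Pow(p, 2))) (Function('l')(o, p) = Add(2, Mul(Rational(1, 2), Mul(Pow(p, 2), o))) = Add(2, Mul(Rational(1, 2), Mul(o, Pow(p, 2)))) = Add(2, Mul(Rational(1, 2), o, Pow(p, 2))))
Function('d')(S) = Mul(Pow(Add(35, S), -1), Add(2, S, Mul(-1, Pow(Add(5, Mul(-1, S)), 2)))) (Function('d')(S) = Mul(Add(Add(2, Mul(Rational(1, 2), -2, Pow(Add(5, Mul(-1, S)), 2))), S), Pow(Add(S, 35), -1)) = Mul(Add(Add(2, Mul(-1, Pow(Add(5, Mul(-1, S)), 2))), S), Pow(Add(35, S), -1)) = Mul(Add(2, S, Mul(-1, Pow(Add(5, Mul(-1, S)), 2))), Pow(Add(35, S), -1)) = Mul(Pow(Add(35, S), -1), Add(2, S, Mul(-1, Pow(Add(5, Mul(-1, S)), 2)))))
Add(Function('d')(Function('y')(15)), Mul(-1, Function('A')(153))) = Add(Mul(Pow(Add(35, 4), -1), Add(2, 4, Mul(-1, Pow(Add(-5, 4), 2)))), Mul(-1, Mul(153, Add(19, 153)))) = Add(Mul(Pow(39, -1), Add(2, 4, Mul(-1, Pow(-1, 2)))), Mul(-1, Mul(153, 172))) = Add(Mul(Rational(1, 39), Add(2, 4, Mul(-1, 1))), Mul(-1, 26316)) = Add(Mul(Rational(1, 39), Add(2, 4, -1)), -26316) = Add(Mul(Rational(1, 39), 5), -26316) = Add(Rational(5, 39), -26316) = Rational(-1026319, 39)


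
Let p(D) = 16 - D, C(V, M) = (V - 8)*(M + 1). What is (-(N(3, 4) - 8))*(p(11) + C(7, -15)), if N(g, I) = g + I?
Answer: 19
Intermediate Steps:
N(g, I) = I + g
C(V, M) = (1 + M)*(-8 + V) (C(V, M) = (-8 + V)*(1 + M) = (1 + M)*(-8 + V))
(-(N(3, 4) - 8))*(p(11) + C(7, -15)) = (-((4 + 3) - 8))*((16 - 1*11) + (-8 + 7 - 8*(-15) - 15*7)) = (-(7 - 8))*((16 - 11) + (-8 + 7 + 120 - 105)) = (-1*(-1))*(5 + 14) = 1*19 = 19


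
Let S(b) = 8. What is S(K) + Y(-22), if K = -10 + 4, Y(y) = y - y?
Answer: 8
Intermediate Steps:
Y(y) = 0
K = -6
S(K) + Y(-22) = 8 + 0 = 8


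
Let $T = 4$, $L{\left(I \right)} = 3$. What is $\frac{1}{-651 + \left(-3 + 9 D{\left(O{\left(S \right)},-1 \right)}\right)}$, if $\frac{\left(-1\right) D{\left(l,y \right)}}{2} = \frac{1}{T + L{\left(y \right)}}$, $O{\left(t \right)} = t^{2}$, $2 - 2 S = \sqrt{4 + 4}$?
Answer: $- \frac{7}{4596} \approx -0.0015231$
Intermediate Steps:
$S = 1 - \sqrt{2}$ ($S = 1 - \frac{\sqrt{4 + 4}}{2} = 1 - \frac{\sqrt{8}}{2} = 1 - \frac{2 \sqrt{2}}{2} = 1 - \sqrt{2} \approx -0.41421$)
$D{\left(l,y \right)} = - \frac{2}{7}$ ($D{\left(l,y \right)} = - \frac{2}{4 + 3} = - \frac{2}{7}$)
$\frac{1}{-651 + \left(-3 + 9 D{\left(O{\left(S \right)},-1 \right)}\right)} = \frac{1}{-651 + \left(-3 + 9 \left(- \frac{2}{7}\right)\right)} = \frac{1}{-651 - \frac{39}{7}} = \frac{1}{- \frac{4596}{7}} = - \frac{7}{4596}$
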